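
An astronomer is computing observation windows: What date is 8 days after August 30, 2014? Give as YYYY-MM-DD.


Start: 2014-08-30
Adding 8 days
Days remaining in August: 1
After August: 7 days still to add
September 2014 has 30 days, need 7
Result: 2014-09-07

2014-09-07


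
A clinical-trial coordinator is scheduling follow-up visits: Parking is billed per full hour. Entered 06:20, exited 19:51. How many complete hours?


Start: 06:20
End: 19:51
Hour difference: 19 - 6 = 13 hours
Minute difference: 51 - 20 = 31 minutes
Total minutes: 811
Complete hours: 811 / 60 = 13 (remainder 31)

13


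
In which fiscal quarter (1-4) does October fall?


Month: October (month 10)
Q1: January-March (months 1-3)
Q2: April-June (months 4-6)
Q3: July-September (months 7-9)
Q4: October-December (months 10-12)
Month 10 falls in Q4

4


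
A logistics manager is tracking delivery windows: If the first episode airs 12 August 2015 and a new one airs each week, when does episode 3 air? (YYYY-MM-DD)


First occurrence: 2015-08-12 (occurrence 1)
Each occurrence is 7 days after the previous.
Occurrence 3 is 2 weeks after the first.
2 weeks = 14 days
2015-08-12 + 14 days = 2015-08-26

2015-08-26


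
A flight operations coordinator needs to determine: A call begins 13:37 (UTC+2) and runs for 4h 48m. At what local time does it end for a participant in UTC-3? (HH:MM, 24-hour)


Start: 13:37 in UTC+2
Step 1 - add duration:
  minutes: 37 + 48 = 85 (carry 1h)
  hours: 13 + 4 + 1 = 18
  end in UTC+2: 18:25
Step 2 - convert UTC+2 -> UTC-3:
  offset difference: -3 - (2) = -5 hours
  18 + (-5) = 13 -> mod 24 = 13
Result: 13:25 in UTC-3

13:25


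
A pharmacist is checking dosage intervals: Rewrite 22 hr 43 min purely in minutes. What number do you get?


Hours: 22
Extra minutes: 43
Minutes per hour: 60
Hours to minutes: 22 x 60 = 1320
Total: 1320 + 43 = 1363

1363


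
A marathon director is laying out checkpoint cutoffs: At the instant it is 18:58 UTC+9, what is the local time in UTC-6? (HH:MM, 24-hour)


Local time: 18:58 at UTC+9 (offset 9h)
Target zone: UTC-6 (offset -6h)
Difference: -6 - (9) = -15 hours
Calculation: 18 + (-15) = 3
Result: 03:58

03:58


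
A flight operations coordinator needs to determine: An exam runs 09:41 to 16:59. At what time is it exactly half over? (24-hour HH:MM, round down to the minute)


Start time: 09:41 = 581 minutes from midnight
End time: 16:59 = 1019 minutes from midnight
Sum: 581 + 1019 = 1600
Midpoint: 1600 / 2 = 800 minutes
Convert: 800 / 60 = 13 hours, 20 minutes
Result: 13:20

13:20


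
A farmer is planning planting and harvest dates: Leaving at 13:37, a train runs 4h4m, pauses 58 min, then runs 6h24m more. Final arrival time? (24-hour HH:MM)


Depart: 13:37
Leg 1: +244 min -> 17:41
Layover: +58 min -> 18:39
Leg 2: +384 min -> 01:03
Total travel: 686 minutes = 11h 26m
Arrival: 01:03

01:03


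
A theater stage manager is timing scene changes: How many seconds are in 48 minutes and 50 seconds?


Minutes: 48
Seconds: 50
Convert minutes to seconds: 48 x 60 = 2880
Add remaining seconds: 2880 + 50 = 2930

2930


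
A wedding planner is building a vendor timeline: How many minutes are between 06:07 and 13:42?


Start time: 06:07 = 367 minutes from midnight
End time: 13:42 = 822 minutes from midnight
Difference: 822 - 367 = 455 minutes
That is 7 hours and 35 minutes

455


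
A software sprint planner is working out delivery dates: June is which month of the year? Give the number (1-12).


Calendar month order:
5. May
6. June <--
7. July
June is month number 6

6


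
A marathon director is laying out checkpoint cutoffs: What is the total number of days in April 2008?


Month: April
Year: 2008
April is a 30-day month
Total: 30 days

30


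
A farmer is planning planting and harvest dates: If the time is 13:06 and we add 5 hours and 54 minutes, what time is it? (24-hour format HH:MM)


Start time: 13:06
Adding: 5 hours 54 minutes
Minutes: 6 + 54 = 60
Minute overflow: 60 >= 60, so carry 1 hour, minutes = 0
Hours: 13 + 5 + 1 = 19
Result: 19:00

19:00


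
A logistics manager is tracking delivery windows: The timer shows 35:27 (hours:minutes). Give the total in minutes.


Hours: 35
Minutes: 27
Convert hours to minutes: 35 x 60 = 2100
Add remaining minutes: 2100 + 27 = 2127

2127


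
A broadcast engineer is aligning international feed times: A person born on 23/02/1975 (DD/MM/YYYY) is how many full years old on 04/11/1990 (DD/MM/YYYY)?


Birth: 1975-02-23
Reference: 1990-11-04
Year difference: 1990 - 1975 = 15
Has birthday (02-23) occurred by 11-04? Yes
Age in full years: 15

15


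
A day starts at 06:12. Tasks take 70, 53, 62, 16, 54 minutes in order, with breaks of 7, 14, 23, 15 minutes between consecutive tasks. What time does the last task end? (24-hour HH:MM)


Start: 06:12 = 372 min from midnight
  after task 1 (70 min): 07:22
  after break (7 min): 07:29
  after task 2 (53 min): 08:22
  after break (14 min): 08:36
  after task 3 (62 min): 09:38
  after break (23 min): 10:01
  after task 4 (16 min): 10:17
  after break (15 min): 10:32
  after task 5 (54 min): 11:26
Total elapsed: 314 minutes
End time: 11:26

11:26


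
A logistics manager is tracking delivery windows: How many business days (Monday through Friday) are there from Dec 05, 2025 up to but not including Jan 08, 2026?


Start: 2025-12-05 (Friday)
End (exclusive): 2026-01-08 (Thursday)
Total calendar days: 34
Full weeks: 34 // 7 = 4 -> 20 weekdays
Remaining 6 days starting on Friday:
  Fri(w), Sat(-), Sun(-), Mon(w), Tue(w), Wed(w) -> 4 weekdays
Total business days: 20 + 4 = 24

24


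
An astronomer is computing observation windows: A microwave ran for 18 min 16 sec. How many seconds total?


Minutes: 18
Extra seconds: 16
Seconds per minute: 60
Minutes to seconds: 18 x 60 = 1080
Total: 1080 + 16 = 1096

1096


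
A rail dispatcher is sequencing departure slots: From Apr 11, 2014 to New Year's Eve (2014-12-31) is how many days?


Start: April 11, 2014
End: December 31, 2014
Days left in April: 19
May: 31
June: 30
July: 31
August: 31
... plus remaining months
Sum of remaining months: 245
Total: 19 + 245 = 264

264


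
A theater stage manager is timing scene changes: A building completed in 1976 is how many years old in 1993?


Birth year: 1976
Current year: 1993
Age = current year - birth year
Age = 1993 - 1976 = 17

17


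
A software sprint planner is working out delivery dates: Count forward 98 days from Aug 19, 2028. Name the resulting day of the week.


Start: 2028-08-19 (Saturday)
Step 1 - find target date: add 98 days
  2028-08-19 + 98 days = 2028-11-25
Step 2 - day of week:
  98 mod 7 = 0
  Saturday + 0 days -> Saturday
Result: Saturday (2028-11-25)

Saturday


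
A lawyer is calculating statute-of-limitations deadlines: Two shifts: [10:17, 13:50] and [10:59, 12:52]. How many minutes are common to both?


Interval A: [617, 830] minutes from midnight
Interval B: [659, 772] minutes from midnight
Overlap start = max(617, 659) = 659
Overlap end = min(830, 772) = 772
Overlap = 772 - 659 = 113 minutes

113


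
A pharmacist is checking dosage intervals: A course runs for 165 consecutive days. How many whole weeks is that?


Total days: 165
Days per week: 7
Division: 165 / 7 = 23 remainder 4
Complete weeks: 23
Remaining days: 4

23


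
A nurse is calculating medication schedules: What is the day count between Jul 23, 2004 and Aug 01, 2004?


Start date: 2004-07-23
End date: 2004-08-01
Jul 2004: +9 days
Total: 9 days

9


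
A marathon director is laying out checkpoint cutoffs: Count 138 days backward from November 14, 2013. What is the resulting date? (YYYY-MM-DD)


Start: 2013-11-14
Subtracting 138 days
Days already passed in November: 14
After going back through November: 124 more days to subtract
October 2013: 31 days, 93 remaining
September 2013: 30 days, 63 remaining
August 2013: 31 days, 32 remaining
July 2013: 31 days, 1 remaining
Result: 2013-06-29

2013-06-29


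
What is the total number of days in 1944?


Year: 1944
Check leap year rules:
Divisible by 4? Yes
Divisible by 100? No
1944 is a leap year
Days: 366

366


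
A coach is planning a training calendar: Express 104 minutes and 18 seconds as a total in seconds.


Minutes: 104
Seconds: 18
Convert minutes to seconds: 104 x 60 = 6240
Add remaining seconds: 6240 + 18 = 6258

6258


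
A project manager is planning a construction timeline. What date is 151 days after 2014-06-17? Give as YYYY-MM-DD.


Start: 2014-06-17
Adding 151 days
Days remaining in June: 13
After June: 138 days still to add
July 2014: 31 days, 107 remaining
August 2014: 31 days, 76 remaining
September 2014: 30 days, 46 remaining
October 2014: 31 days, 15 remaining
Result: 2014-11-15

2014-11-15


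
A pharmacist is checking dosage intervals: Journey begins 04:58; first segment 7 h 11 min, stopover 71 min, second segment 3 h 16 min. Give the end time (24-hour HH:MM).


Depart: 04:58
Leg 1: +431 min -> 12:09
Layover: +71 min -> 13:20
Leg 2: +196 min -> 16:36
Total travel: 698 minutes = 11h 38m
Arrival: 16:36

16:36


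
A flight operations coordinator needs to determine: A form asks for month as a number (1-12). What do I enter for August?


Calendar month order:
7. July
8. August <--
9. September
August is month number 8

8


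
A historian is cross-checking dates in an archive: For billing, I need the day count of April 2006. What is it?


Month: April
Year: 2006
April is a 30-day month
Total: 30 days

30


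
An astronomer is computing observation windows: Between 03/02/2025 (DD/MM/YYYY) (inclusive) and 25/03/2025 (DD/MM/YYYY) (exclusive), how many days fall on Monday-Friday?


Start: 2025-02-03 (Monday)
End (exclusive): 2025-03-25 (Tuesday)
Total calendar days: 50
Full weeks: 50 // 7 = 7 -> 35 weekdays
Remaining 1 days starting on Monday:
  Mon(w) -> 1 weekdays
Total business days: 35 + 1 = 36

36


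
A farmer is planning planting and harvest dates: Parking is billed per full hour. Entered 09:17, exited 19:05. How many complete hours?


Start: 09:17
End: 19:05
Hour difference: 19 - 9 = 10 hours
Minute difference: 5 - 17 = -12 minutes
Total minutes: 588
Complete hours: 588 / 60 = 9 (remainder 48)

9


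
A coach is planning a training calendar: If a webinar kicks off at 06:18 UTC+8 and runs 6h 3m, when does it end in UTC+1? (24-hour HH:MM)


Start: 06:18 in UTC+8
Step 1 - add duration:
  minutes: 18 + 3 = 21
  hours: 6 + 6 + 0 = 12
  end in UTC+8: 12:21
Step 2 - convert UTC+8 -> UTC+1:
  offset difference: 1 - (8) = -7 hours
  12 + (-7) = 5 -> mod 24 = 5
Result: 05:21 in UTC+1

05:21


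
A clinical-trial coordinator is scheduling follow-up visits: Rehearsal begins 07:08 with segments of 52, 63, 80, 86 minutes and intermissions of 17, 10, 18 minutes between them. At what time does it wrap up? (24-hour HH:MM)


Start: 07:08 = 428 min from midnight
  after task 1 (52 min): 08:00
  after break (17 min): 08:17
  after task 2 (63 min): 09:20
  after break (10 min): 09:30
  after task 3 (80 min): 10:50
  after break (18 min): 11:08
  after task 4 (86 min): 12:34
Total elapsed: 326 minutes
End time: 12:34

12:34


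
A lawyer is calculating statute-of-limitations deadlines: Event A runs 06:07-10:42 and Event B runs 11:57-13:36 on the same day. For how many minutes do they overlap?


Interval A: [367, 642] minutes from midnight
Interval B: [717, 816] minutes from midnight
Overlap start = max(367, 717) = 717
Overlap end = min(642, 816) = 642
End <= start, so the intervals do not overlap: 0 minutes

0


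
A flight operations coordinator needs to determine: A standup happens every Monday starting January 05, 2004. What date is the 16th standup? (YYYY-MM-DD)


First occurrence: 2004-01-05 (occurrence 1)
Each occurrence is 7 days after the previous.
Occurrence 16 is 15 weeks after the first.
15 weeks = 105 days
2004-01-05 + 105 days = 2004-04-19

2004-04-19


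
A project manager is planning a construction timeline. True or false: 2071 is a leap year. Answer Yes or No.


Year: 2071
Divisible by 4? 2071 / 4 = 517.75 -> No
Not divisible by 4, so NOT a leap year

No


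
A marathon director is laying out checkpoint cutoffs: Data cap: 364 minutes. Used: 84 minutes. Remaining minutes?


Total budget: 364 minutes
Time used: 84 minutes
Remaining: 364 - 84 = 280 minutes
Percent used: 23.1%
Percent remaining: 76.9%

280


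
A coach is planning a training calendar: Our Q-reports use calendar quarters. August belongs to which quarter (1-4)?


Month: August (month 8)
Q1: January-March (months 1-3)
Q2: April-June (months 4-6)
Q3: July-September (months 7-9)
Q4: October-December (months 10-12)
Month 8 falls in Q3

3


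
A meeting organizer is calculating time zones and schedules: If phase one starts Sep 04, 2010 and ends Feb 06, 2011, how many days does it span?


Start date: 2010-09-04
End date: 2011-02-06
Sep 2010: +27 days
Oct 2010: +31 days
Nov 2010: +30 days
... (3 more months)
Total: 155 days

155


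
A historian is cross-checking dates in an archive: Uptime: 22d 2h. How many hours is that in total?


Days: 22
Extra hours: 2
Hours per day: 24
Days to hours: 22 x 24 = 528
Total: 528 + 2 = 530

530


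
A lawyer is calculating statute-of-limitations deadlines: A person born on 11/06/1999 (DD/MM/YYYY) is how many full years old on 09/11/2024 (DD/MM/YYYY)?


Birth: 1999-06-11
Reference: 2024-11-09
Year difference: 2024 - 1999 = 25
Has birthday (06-11) occurred by 11-09? Yes
Age in full years: 25

25


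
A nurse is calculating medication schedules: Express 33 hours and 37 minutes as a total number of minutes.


Hours: 33
Extra minutes: 37
Minutes per hour: 60
Hours to minutes: 33 x 60 = 1980
Total: 1980 + 37 = 2017

2017


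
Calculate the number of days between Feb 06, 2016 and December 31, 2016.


Start: February 06, 2016
End: December 31, 2016
Days left in February: 23
March: 31
April: 30
May: 31
June: 30
... plus remaining months
Sum of remaining months: 306
Total: 23 + 306 = 329

329


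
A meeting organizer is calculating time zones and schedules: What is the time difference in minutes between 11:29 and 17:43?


Start time: 11:29 = 689 minutes from midnight
End time: 17:43 = 1063 minutes from midnight
Difference: 1063 - 689 = 374 minutes
That is 6 hours and 14 minutes

374


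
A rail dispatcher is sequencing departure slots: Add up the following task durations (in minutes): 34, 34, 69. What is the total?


Durations: 34, 34, 69
Running sum: 34
+ 34 = 68
+ 69 = 137
Total duration: 137 minutes
That is 2 hours and 17 minutes

137


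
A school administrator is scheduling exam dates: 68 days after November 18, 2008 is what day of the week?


Start: 2008-11-18 (Tuesday)
Step 1 - find target date: add 68 days
  2008-11-18 + 68 days = 2009-01-25
Step 2 - day of week:
  68 mod 7 = 5
  Tuesday + 5 days -> Sunday
Result: Sunday (2009-01-25)

Sunday


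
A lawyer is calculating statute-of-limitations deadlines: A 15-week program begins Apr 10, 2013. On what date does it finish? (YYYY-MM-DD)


Start: 2013-04-10
Weeks to add: 15
Convert to days: 15 x 7 = 105 days
Add 105 days to 2013-04-10
Result: 2013-07-24

2013-07-24


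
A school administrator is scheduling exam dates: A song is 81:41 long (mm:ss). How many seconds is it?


Minutes: 81
Extra seconds: 41
Seconds per minute: 60
Minutes to seconds: 81 x 60 = 4860
Total: 4860 + 41 = 4901

4901


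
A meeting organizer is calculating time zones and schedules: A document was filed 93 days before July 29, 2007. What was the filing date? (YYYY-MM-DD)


Start: 2007-07-29
Subtracting 93 days
Days already passed in July: 29
After going back through July: 64 more days to subtract
June 2007: 30 days, 34 remaining
May 2007: 31 days, 3 remaining
April 2007 has 30 days, need 3
Result: 2007-04-27

2007-04-27


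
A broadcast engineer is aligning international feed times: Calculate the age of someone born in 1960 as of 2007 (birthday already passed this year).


Birth year: 1960
Current year: 2007
Age = current year - birth year
Age = 2007 - 1960 = 47

47


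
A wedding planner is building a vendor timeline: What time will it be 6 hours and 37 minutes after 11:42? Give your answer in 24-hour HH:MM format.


Start time: 11:42
Adding: 6 hours 37 minutes
Minutes: 42 + 37 = 79
Minute overflow: 79 >= 60, so carry 1 hour, minutes = 19
Hours: 11 + 6 + 1 = 18
Result: 18:19

18:19


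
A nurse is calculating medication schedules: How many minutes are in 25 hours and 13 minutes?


Hours: 25
Minutes: 13
Convert hours to minutes: 25 x 60 = 1500
Add remaining minutes: 1500 + 13 = 1513

1513


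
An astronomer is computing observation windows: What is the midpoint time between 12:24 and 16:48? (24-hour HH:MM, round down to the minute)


Start time: 12:24 = 744 minutes from midnight
End time: 16:48 = 1008 minutes from midnight
Sum: 744 + 1008 = 1752
Midpoint: 1752 / 2 = 876 minutes
Convert: 876 / 60 = 14 hours, 36 minutes
Result: 14:36

14:36


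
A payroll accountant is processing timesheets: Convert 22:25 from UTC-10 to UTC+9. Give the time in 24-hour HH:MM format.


Local time: 22:25 at UTC-10 (offset -10h)
Target zone: UTC+9 (offset 9h)
Difference: 9 - (-10) = 19 hours
Calculation: 22 + (19) = 41
Wraparound: (41) mod 24 = 17
Result: 17:25

17:25


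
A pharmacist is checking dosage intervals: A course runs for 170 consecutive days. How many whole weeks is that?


Total days: 170
Days per week: 7
Division: 170 / 7 = 24 remainder 2
Complete weeks: 24
Remaining days: 2

24


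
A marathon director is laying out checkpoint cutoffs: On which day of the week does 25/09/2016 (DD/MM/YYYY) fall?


Date: 2016-09-25
January 1, 2016 is a Friday
Day of year: 269
Offset from Jan 1: 268 days
268 mod 7 = 2
Result: Sunday

Sunday


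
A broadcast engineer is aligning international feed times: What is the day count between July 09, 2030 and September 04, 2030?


Start date: 2030-07-09
End date: 2030-09-04
Jul 2030: +23 days
Aug 2030: +31 days
Sep 2030: +3 days
Total: 57 days

57


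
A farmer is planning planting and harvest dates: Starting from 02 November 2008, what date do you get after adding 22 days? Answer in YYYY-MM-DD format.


Start: 2008-11-02
Adding 22 days
Days remaining in November: 28
Result: 2008-11-24

2008-11-24


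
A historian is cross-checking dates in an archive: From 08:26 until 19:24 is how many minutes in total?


Start time: 08:26 = 506 minutes from midnight
End time: 19:24 = 1164 minutes from midnight
Difference: 1164 - 506 = 658 minutes
That is 10 hours and 58 minutes

658


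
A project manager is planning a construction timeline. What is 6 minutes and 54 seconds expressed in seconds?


Minutes: 6
Extra seconds: 54
Seconds per minute: 60
Minutes to seconds: 6 x 60 = 360
Total: 360 + 54 = 414

414


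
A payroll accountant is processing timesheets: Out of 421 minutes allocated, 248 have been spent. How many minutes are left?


Total budget: 421 minutes
Time used: 248 minutes
Remaining: 421 - 248 = 173 minutes
Percent used: 58.9%
Percent remaining: 41.1%

173


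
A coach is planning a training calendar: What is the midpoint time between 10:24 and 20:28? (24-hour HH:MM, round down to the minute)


Start time: 10:24 = 624 minutes from midnight
End time: 20:28 = 1228 minutes from midnight
Sum: 624 + 1228 = 1852
Midpoint: 1852 / 2 = 926 minutes
Convert: 926 / 60 = 15 hours, 26 minutes
Result: 15:26

15:26


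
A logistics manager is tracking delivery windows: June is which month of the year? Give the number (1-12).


Calendar month order:
5. May
6. June <--
7. July
June is month number 6

6


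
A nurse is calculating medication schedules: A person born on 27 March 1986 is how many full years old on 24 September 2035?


Birth: 1986-03-27
Reference: 2035-09-24
Year difference: 2035 - 1986 = 49
Has birthday (03-27) occurred by 09-24? Yes
Age in full years: 49

49


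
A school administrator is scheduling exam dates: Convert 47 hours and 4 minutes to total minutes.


Hours: 47
Extra minutes: 4
Minutes per hour: 60
Hours to minutes: 47 x 60 = 2820
Total: 2820 + 4 = 2824

2824


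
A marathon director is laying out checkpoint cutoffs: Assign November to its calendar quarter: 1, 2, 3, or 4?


Month: November (month 11)
Q1: January-March (months 1-3)
Q2: April-June (months 4-6)
Q3: July-September (months 7-9)
Q4: October-December (months 10-12)
Month 11 falls in Q4

4


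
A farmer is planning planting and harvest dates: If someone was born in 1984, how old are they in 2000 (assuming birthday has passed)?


Birth year: 1984
Current year: 2000
Age = current year - birth year
Age = 2000 - 1984 = 16

16


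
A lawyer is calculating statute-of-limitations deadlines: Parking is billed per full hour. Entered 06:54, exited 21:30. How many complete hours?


Start: 06:54
End: 21:30
Hour difference: 21 - 6 = 15 hours
Minute difference: 30 - 54 = -24 minutes
Total minutes: 876
Complete hours: 876 / 60 = 14 (remainder 36)

14


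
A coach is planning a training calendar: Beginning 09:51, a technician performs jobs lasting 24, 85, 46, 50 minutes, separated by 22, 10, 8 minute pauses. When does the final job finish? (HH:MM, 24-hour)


Start: 09:51 = 591 min from midnight
  after task 1 (24 min): 10:15
  after break (22 min): 10:37
  after task 2 (85 min): 12:02
  after break (10 min): 12:12
  after task 3 (46 min): 12:58
  after break (8 min): 13:06
  after task 4 (50 min): 13:56
Total elapsed: 245 minutes
End time: 13:56

13:56


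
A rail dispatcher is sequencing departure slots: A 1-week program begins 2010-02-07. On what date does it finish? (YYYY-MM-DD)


Start: 2010-02-07
Weeks to add: 1
Convert to days: 1 x 7 = 7 days
Add 7 days to 2010-02-07
Result: 2010-02-14

2010-02-14


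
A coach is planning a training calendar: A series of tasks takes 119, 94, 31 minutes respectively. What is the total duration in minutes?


Durations: 119, 94, 31
Running sum: 119
+ 94 = 213
+ 31 = 244
Total duration: 244 minutes
That is 4 hours and 4 minutes

244


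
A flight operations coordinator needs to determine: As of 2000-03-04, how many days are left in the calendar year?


Start: March 04, 2000
End: December 31, 2000
Days left in March: 27
April: 30
May: 31
June: 30
July: 31
... plus remaining months
Sum of remaining months: 275
Total: 27 + 275 = 302

302


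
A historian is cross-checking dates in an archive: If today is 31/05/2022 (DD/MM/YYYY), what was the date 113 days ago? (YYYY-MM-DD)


Start: 2022-05-31
Subtracting 113 days
Days already passed in May: 31
After going back through May: 82 more days to subtract
April 2022: 30 days, 52 remaining
March 2022: 31 days, 21 remaining
February 2022 has 28 days, need 21
Result: 2022-02-07

2022-02-07


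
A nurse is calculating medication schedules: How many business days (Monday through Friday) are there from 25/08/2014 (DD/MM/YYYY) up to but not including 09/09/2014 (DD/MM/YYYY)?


Start: 2014-08-25 (Monday)
End (exclusive): 2014-09-09 (Tuesday)
Total calendar days: 15
Full weeks: 15 // 7 = 2 -> 10 weekdays
Remaining 1 days starting on Monday:
  Mon(w) -> 1 weekdays
Total business days: 10 + 1 = 11

11


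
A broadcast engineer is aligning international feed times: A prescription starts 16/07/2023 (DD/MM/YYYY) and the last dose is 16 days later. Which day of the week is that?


Start: 2023-07-16 (Sunday)
Step 1 - find target date: add 16 days
  2023-07-16 + 16 days = 2023-08-01
Step 2 - day of week:
  16 mod 7 = 2
  Sunday + 2 days -> Tuesday
Result: Tuesday (2023-08-01)

Tuesday


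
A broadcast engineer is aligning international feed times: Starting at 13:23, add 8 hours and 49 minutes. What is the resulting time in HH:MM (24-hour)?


Start time: 13:23
Adding: 8 hours 49 minutes
Minutes: 23 + 49 = 72
Minute overflow: 72 >= 60, so carry 1 hour, minutes = 12
Hours: 13 + 8 + 1 = 22
Result: 22:12

22:12


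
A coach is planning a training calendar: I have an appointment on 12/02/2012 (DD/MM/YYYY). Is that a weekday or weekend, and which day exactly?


Date: 2012-02-12
January 1, 2012 is a Sunday
Day of year: 43
Offset from Jan 1: 42 days
42 mod 7 = 0
Result: Sunday

Sunday


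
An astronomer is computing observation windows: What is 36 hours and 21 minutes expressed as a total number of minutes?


Hours: 36
Minutes: 21
Convert hours to minutes: 36 x 60 = 2160
Add remaining minutes: 2160 + 21 = 2181

2181


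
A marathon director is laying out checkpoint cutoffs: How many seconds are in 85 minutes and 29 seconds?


Minutes: 85
Seconds: 29
Convert minutes to seconds: 85 x 60 = 5100
Add remaining seconds: 5100 + 29 = 5129

5129


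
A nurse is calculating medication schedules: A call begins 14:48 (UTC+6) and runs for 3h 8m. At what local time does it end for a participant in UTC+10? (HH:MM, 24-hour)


Start: 14:48 in UTC+6
Step 1 - add duration:
  minutes: 48 + 8 = 56
  hours: 14 + 3 + 0 = 17
  end in UTC+6: 17:56
Step 2 - convert UTC+6 -> UTC+10:
  offset difference: 10 - (6) = 4 hours
  17 + (4) = 21 -> mod 24 = 21
Result: 21:56 in UTC+10

21:56


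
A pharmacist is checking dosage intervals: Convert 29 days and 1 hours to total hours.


Days: 29
Extra hours: 1
Hours per day: 24
Days to hours: 29 x 24 = 696
Total: 696 + 1 = 697

697


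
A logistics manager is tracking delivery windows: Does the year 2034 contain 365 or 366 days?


Year: 2034
Check leap year rules:
Divisible by 4? No
2034 is not a leap year
Days: 365

365


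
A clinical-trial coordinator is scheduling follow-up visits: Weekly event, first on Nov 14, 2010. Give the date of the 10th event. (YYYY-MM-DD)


First occurrence: 2010-11-14 (occurrence 1)
Each occurrence is 7 days after the previous.
Occurrence 10 is 9 weeks after the first.
9 weeks = 63 days
2010-11-14 + 63 days = 2011-01-16

2011-01-16


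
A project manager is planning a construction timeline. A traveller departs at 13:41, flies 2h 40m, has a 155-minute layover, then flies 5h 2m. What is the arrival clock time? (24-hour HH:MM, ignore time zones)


Depart: 13:41
Leg 1: +160 min -> 16:21
Layover: +155 min -> 18:56
Leg 2: +302 min -> 23:58
Total travel: 617 minutes = 10h 17m
Arrival: 23:58

23:58


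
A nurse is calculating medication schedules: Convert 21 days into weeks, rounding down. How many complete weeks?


Total days: 21
Days per week: 7
Division: 21 / 7 = 3 remainder 0
Complete weeks: 3
Remaining days: 0

3


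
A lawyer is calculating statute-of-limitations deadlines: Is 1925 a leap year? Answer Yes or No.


Year: 1925
Divisible by 4? 1925 / 4 = 481.25 -> No
Not divisible by 4, so NOT a leap year

No


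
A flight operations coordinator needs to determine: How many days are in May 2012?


Month: May
Year: 2012
May is a 31-day month
Total: 31 days

31


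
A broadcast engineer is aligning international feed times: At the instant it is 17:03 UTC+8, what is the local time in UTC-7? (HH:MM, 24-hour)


Local time: 17:03 at UTC+8 (offset 8h)
Target zone: UTC-7 (offset -7h)
Difference: -7 - (8) = -15 hours
Calculation: 17 + (-15) = 2
Result: 02:03

02:03


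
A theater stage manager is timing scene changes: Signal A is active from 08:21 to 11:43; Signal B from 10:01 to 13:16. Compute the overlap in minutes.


Interval A: [501, 703] minutes from midnight
Interval B: [601, 796] minutes from midnight
Overlap start = max(501, 601) = 601
Overlap end = min(703, 796) = 703
Overlap = 703 - 601 = 102 minutes

102


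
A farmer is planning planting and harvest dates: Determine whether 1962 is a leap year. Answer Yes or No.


Year: 1962
Divisible by 4? 1962 / 4 = 490.5 -> No
Not divisible by 4, so NOT a leap year

No


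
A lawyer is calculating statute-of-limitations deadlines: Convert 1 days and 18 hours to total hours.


Days: 1
Extra hours: 18
Hours per day: 24
Days to hours: 1 x 24 = 24
Total: 24 + 18 = 42

42


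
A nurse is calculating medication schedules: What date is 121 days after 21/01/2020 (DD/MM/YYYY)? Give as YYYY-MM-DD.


Start: 2020-01-21
Adding 121 days
Days remaining in January: 10
After January: 111 days still to add
February 2020: 29 days, 82 remaining
March 2020: 31 days, 51 remaining
April 2020: 30 days, 21 remaining
May 2020 has 31 days, need 21
Result: 2020-05-21

2020-05-21


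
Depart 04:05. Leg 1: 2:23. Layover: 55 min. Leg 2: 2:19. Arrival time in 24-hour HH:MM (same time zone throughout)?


Depart: 04:05
Leg 1: +143 min -> 06:28
Layover: +55 min -> 07:23
Leg 2: +139 min -> 09:42
Total travel: 337 minutes = 5h 37m
Arrival: 09:42

09:42


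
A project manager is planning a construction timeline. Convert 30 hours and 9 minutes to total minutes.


Hours: 30
Minutes: 9
Convert hours to minutes: 30 x 60 = 1800
Add remaining minutes: 1800 + 9 = 1809

1809


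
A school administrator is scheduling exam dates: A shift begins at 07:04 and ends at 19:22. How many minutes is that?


Start time: 07:04 = 424 minutes from midnight
End time: 19:22 = 1162 minutes from midnight
Difference: 1162 - 424 = 738 minutes
That is 12 hours and 18 minutes

738


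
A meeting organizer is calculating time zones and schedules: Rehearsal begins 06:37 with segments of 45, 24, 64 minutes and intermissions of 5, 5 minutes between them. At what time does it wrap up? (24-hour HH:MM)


Start: 06:37 = 397 min from midnight
  after task 1 (45 min): 07:22
  after break (5 min): 07:27
  after task 2 (24 min): 07:51
  after break (5 min): 07:56
  after task 3 (64 min): 09:00
Total elapsed: 143 minutes
End time: 09:00

09:00


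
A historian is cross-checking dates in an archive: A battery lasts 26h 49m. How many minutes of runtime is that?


Hours: 26
Extra minutes: 49
Minutes per hour: 60
Hours to minutes: 26 x 60 = 1560
Total: 1560 + 49 = 1609

1609


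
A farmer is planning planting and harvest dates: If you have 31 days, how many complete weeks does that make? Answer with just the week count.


Total days: 31
Days per week: 7
Division: 31 / 7 = 4 remainder 3
Complete weeks: 4
Remaining days: 3

4


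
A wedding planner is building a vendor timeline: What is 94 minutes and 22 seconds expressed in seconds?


Minutes: 94
Extra seconds: 22
Seconds per minute: 60
Minutes to seconds: 94 x 60 = 5640
Total: 5640 + 22 = 5662

5662


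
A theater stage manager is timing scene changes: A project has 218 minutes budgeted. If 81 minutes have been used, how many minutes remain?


Total budget: 218 minutes
Time used: 81 minutes
Remaining: 218 - 81 = 137 minutes
Percent used: 37.2%
Percent remaining: 62.8%

137


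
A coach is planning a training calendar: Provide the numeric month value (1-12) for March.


Calendar month order:
2. February
3. March <--
4. April
March is month number 3

3


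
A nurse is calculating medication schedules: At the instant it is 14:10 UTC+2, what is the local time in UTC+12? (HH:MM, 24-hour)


Local time: 14:10 at UTC+2 (offset 2h)
Target zone: UTC+12 (offset 12h)
Difference: 12 - (2) = 10 hours
Calculation: 14 + (10) = 24
Wraparound: (24) mod 24 = 0
Result: 00:10

00:10


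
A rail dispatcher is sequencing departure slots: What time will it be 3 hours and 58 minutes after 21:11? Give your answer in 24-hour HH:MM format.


Start time: 21:11
Adding: 3 hours 58 minutes
Minutes: 11 + 58 = 69
Minute overflow: 69 >= 60, so carry 1 hour, minutes = 9
Hours: 21 + 3 + 1 = 25
Hour wraparound: 25 mod 24 = 1
Result: 01:09

01:09


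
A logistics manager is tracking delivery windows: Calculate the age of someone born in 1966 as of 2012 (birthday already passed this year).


Birth year: 1966
Current year: 2012
Age = current year - birth year
Age = 2012 - 1966 = 46

46


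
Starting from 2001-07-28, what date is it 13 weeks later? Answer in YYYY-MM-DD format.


Start: 2001-07-28
Weeks to add: 13
Convert to days: 13 x 7 = 91 days
Add 91 days to 2001-07-28
Result: 2001-10-27

2001-10-27


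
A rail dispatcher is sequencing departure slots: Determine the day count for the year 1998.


Year: 1998
Check leap year rules:
Divisible by 4? No
1998 is not a leap year
Days: 365

365


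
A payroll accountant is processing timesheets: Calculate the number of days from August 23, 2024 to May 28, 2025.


Start date: 2024-08-23
End date: 2025-05-28
Aug 2024: +9 days
Sep 2024: +30 days
Oct 2024: +31 days
... (7 more months)
Total: 278 days

278


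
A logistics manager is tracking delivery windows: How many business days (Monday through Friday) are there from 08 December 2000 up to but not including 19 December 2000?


Start: 2000-12-08 (Friday)
End (exclusive): 2000-12-19 (Tuesday)
Total calendar days: 11
Full weeks: 11 // 7 = 1 -> 5 weekdays
Remaining 4 days starting on Friday:
  Fri(w), Sat(-), Sun(-), Mon(w) -> 2 weekdays
Total business days: 5 + 2 = 7

7


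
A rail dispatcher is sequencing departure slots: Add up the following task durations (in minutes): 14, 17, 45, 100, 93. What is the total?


Durations: 14, 17, 45, 100, 93
Running sum: 14
+ 17 = 31
+ 45 = 76
+ 100 = 176
+ 93 = 269
Total duration: 269 minutes
That is 4 hours and 29 minutes

269


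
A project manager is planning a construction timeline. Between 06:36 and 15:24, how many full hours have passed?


Start: 06:36
End: 15:24
Hour difference: 15 - 6 = 9 hours
Minute difference: 24 - 36 = -12 minutes
Total minutes: 528
Complete hours: 528 / 60 = 8 (remainder 48)

8


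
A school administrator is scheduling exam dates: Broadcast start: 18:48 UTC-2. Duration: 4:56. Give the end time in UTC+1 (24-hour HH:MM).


Start: 18:48 in UTC-2
Step 1 - add duration:
  minutes: 48 + 56 = 104 (carry 1h)
  hours: 18 + 4 + 1 = 23
  end in UTC-2: 23:44
Step 2 - convert UTC-2 -> UTC+1:
  offset difference: 1 - (-2) = 3 hours
  23 + (3) = 26 -> mod 24 = 2
Result: 02:44 in UTC+1

02:44


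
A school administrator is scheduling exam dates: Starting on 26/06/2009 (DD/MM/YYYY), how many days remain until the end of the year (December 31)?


Start: June 26, 2009
End: December 31, 2009
Days left in June: 4
July: 31
August: 31
September: 30
October: 31
... plus remaining months
Sum of remaining months: 184
Total: 4 + 184 = 188

188


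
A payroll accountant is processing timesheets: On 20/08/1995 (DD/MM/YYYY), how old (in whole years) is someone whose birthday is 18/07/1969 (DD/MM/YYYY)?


Birth: 1969-07-18
Reference: 1995-08-20
Year difference: 1995 - 1969 = 26
Has birthday (07-18) occurred by 08-20? Yes
Age in full years: 26

26


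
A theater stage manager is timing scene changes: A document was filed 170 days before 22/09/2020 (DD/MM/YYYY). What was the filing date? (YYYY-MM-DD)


Start: 2020-09-22
Subtracting 170 days
Days already passed in September: 22
After going back through September: 148 more days to subtract
August 2020: 31 days, 117 remaining
July 2020: 31 days, 86 remaining
June 2020: 30 days, 56 remaining
May 2020: 31 days, 25 remaining
Result: 2020-04-05

2020-04-05


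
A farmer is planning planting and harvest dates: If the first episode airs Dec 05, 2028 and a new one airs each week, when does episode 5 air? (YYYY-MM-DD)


First occurrence: 2028-12-05 (occurrence 1)
Each occurrence is 7 days after the previous.
Occurrence 5 is 4 weeks after the first.
4 weeks = 28 days
2028-12-05 + 28 days = 2029-01-02

2029-01-02


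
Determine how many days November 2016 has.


Month: November
Year: 2016
November is a 30-day month
Total: 30 days

30


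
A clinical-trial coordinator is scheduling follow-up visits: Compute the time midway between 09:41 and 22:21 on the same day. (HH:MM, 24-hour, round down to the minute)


Start time: 09:41 = 581 minutes from midnight
End time: 22:21 = 1341 minutes from midnight
Sum: 581 + 1341 = 1922
Midpoint: 1922 / 2 = 961 minutes
Convert: 961 / 60 = 16 hours, 1 minutes
Result: 16:01

16:01


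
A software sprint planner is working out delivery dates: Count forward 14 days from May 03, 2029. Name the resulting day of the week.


Start: 2029-05-03 (Thursday)
Step 1 - find target date: add 14 days
  2029-05-03 + 14 days = 2029-05-17
Step 2 - day of week:
  14 mod 7 = 0
  Thursday + 0 days -> Thursday
Result: Thursday (2029-05-17)

Thursday


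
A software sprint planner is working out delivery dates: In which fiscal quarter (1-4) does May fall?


Month: May (month 5)
Q1: January-March (months 1-3)
Q2: April-June (months 4-6)
Q3: July-September (months 7-9)
Q4: October-December (months 10-12)
Month 5 falls in Q2

2


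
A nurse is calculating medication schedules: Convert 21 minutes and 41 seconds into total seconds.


Minutes: 21
Seconds: 41
Convert minutes to seconds: 21 x 60 = 1260
Add remaining seconds: 1260 + 41 = 1301

1301


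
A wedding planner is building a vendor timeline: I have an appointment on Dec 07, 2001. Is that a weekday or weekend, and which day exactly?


Date: 2001-12-07
January 1, 2001 is a Monday
Day of year: 341
Offset from Jan 1: 340 days
340 mod 7 = 4
Result: Friday

Friday


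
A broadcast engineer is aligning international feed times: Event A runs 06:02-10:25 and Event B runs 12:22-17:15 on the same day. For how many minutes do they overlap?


Interval A: [362, 625] minutes from midnight
Interval B: [742, 1035] minutes from midnight
Overlap start = max(362, 742) = 742
Overlap end = min(625, 1035) = 625
End <= start, so the intervals do not overlap: 0 minutes

0


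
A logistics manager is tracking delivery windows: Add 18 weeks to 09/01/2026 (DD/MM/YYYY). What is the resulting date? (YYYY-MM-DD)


Start: 2026-01-09
Weeks to add: 18
Convert to days: 18 x 7 = 126 days
Add 126 days to 2026-01-09
Result: 2026-05-15

2026-05-15


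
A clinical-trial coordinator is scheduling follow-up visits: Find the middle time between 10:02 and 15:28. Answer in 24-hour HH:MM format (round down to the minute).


Start time: 10:02 = 602 minutes from midnight
End time: 15:28 = 928 minutes from midnight
Sum: 602 + 928 = 1530
Midpoint: 1530 / 2 = 765 minutes
Convert: 765 / 60 = 12 hours, 45 minutes
Result: 12:45

12:45


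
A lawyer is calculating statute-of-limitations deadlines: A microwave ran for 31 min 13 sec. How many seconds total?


Minutes: 31
Extra seconds: 13
Seconds per minute: 60
Minutes to seconds: 31 x 60 = 1860
Total: 1860 + 13 = 1873

1873


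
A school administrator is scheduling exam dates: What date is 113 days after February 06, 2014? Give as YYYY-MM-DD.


Start: 2014-02-06
Adding 113 days
Days remaining in February: 22
After February: 91 days still to add
March 2014: 31 days, 60 remaining
April 2014: 30 days, 30 remaining
May 2014 has 31 days, need 30
Result: 2014-05-30

2014-05-30


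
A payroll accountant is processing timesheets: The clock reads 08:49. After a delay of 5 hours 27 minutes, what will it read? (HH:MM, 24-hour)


Start time: 08:49
Adding: 5 hours 27 minutes
Minutes: 49 + 27 = 76
Minute overflow: 76 >= 60, so carry 1 hour, minutes = 16
Hours: 8 + 5 + 1 = 14
Result: 14:16

14:16


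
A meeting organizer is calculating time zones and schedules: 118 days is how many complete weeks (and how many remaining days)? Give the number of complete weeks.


Total days: 118
Days per week: 7
Division: 118 / 7 = 16 remainder 6
Complete weeks: 16
Remaining days: 6

16


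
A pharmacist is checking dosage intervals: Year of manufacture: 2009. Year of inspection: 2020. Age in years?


Birth year: 2009
Current year: 2020
Age = current year - birth year
Age = 2020 - 2009 = 11

11


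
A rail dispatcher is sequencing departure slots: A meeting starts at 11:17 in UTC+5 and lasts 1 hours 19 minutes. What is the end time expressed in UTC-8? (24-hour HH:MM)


Start: 11:17 in UTC+5
Step 1 - add duration:
  minutes: 17 + 19 = 36
  hours: 11 + 1 + 0 = 12
  end in UTC+5: 12:36
Step 2 - convert UTC+5 -> UTC-8:
  offset difference: -8 - (5) = -13 hours
  12 + (-13) = -1 -> mod 24 = 23
Result: 23:36 in UTC-8

23:36
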